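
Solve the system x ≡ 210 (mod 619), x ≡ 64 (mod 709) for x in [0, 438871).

225526

619⁻¹ mod 709: 619*386 ≡ 1 (mod 709), so 619⁻¹ ≡ 386.
x = 210 + 619*((64 − 210)*386 mod 709) = 210 + 619*364 = 225526.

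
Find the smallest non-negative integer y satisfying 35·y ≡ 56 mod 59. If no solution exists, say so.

gcd(35, 59) = 1, so a unique solution mod 59 exists.
35⁻¹ ≡ 27 (mod 59).
y ≡ 27·56 ≡ 37 (mod 59).

37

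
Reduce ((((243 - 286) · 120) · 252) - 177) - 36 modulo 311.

243 - 286 = -43 ≡ 268 (mod 311)
268 · 120 = 32160 ≡ 127 (mod 311)
127 · 252 = 32004 ≡ 282 (mod 311)
282 - 177 = 105
105 - 36 = 69

69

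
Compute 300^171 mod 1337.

300

Compute successive squares:
300^1 ≡ 300 (mod 1337)
300^2 ≡ 300^2 = 90000 ≡ 421 (mod 1337)
300^4 ≡ 421^2 = 177241 ≡ 757 (mod 1337)
300^8 ≡ 757^2 = 573049 ≡ 813 (mod 1337)
300^16 ≡ 813^2 = 660969 ≡ 491 (mod 1337)
300^32 ≡ 491^2 = 241081 ≡ 421 (mod 1337)
300^64 ≡ 421^2 = 177241 ≡ 757 (mod 1337)
300^128 ≡ 757^2 = 573049 ≡ 813 (mod 1337)
300^171 = 300^128 · 300^32 · 300^8 · 300^2 · 300^1 ≡ 813 · 421 · 813 · 421 · 300 (mod 1337).
Accumulate the product:
813 · 421 = 342273 ≡ 1
1 · 813 = 813
813 · 421 = 342273 ≡ 1
1 · 300 = 300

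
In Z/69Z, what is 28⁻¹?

Run the extended Euclidean algorithm:
69 = 2·28 + 13
28 = 2·13 + 2
13 = 6·2 + 1
2 = 2·1 + 0
gcd(28, 69) = 1, so the inverse exists.
Back-substitute for 1:
1 = 1·13 − 6·2
  = −6·28 + 13·13
  = 13·69 − 32·28
So 28⁻¹ ≡ −32 ≡ 37 (mod 69).

37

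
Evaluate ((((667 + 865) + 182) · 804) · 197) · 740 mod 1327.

1057

667 + 865 = 1532 ≡ 205 (mod 1327)
205 + 182 = 387
387 · 804 = 311148 ≡ 630 (mod 1327)
630 · 197 = 124110 ≡ 699 (mod 1327)
699 · 740 = 517260 ≡ 1057 (mod 1327)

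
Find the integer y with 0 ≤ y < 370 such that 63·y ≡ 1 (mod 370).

Apply the Euclidean algorithm and back-substitute:
370 = 5×63 + 55
63 = 1×55 + 8
55 = 6×8 + 7
8 = 1×7 + 1
7 = 7×1 + 0
gcd(63, 370) = 1, so the inverse exists.
Bézout: 1 = −8×370 + 47×63.
So 63⁻¹ ≡ 47 (mod 370).

47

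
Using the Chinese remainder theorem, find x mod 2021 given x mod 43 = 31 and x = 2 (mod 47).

848

43⁻¹ mod 47: 43×35 ≡ 1 (mod 47), so 43⁻¹ ≡ 35.
x = 31 + 43×((2 − 31)×35 mod 47) = 31 + 43×19 = 848.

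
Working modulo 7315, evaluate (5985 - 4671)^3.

7209

5985 - 4671 = 1314
(1314)^3 ≡ 7209 (mod 7315)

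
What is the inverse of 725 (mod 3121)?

1158

3121 = 4*725 + 221
725 = 3*221 + 62
221 = 3*62 + 35
62 = 1*35 + 27
35 = 1*27 + 8
27 = 3*8 + 3
8 = 2*3 + 2
3 = 1*2 + 1
2 = 2*1 + 0
gcd(725, 3121) = 1, so the inverse exists.
Back-substitute for 1:
1 = 1*3 − 1*2
  = −1*8 + 3*3
  = 3*27 − 10*8
  = −10*35 + 13*27
  = 13*62 − 23*35
  = −23*221 + 82*62
  = 82*725 − 269*221
  = −269*3121 + 1158*725
So 725⁻¹ ≡ 1158 (mod 3121).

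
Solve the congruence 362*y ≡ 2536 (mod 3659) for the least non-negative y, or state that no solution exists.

gcd(362, 3659) = 1, so a unique solution mod 3659 exists.
362⁻¹ ≡ 3002 (mod 3659).
y ≡ 3002*2536 ≡ 2352 (mod 3659).

2352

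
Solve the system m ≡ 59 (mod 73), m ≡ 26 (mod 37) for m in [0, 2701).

73⁻¹ mod 37: 73·36 ≡ 1 (mod 37), so 73⁻¹ ≡ 36.
m = 59 + 73·((26 − 59)·36 mod 37) = 59 + 73·33 = 2468.

2468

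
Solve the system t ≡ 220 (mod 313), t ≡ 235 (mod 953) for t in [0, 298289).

63133

313⁻¹ mod 953: 313×204 ≡ 1 (mod 953), so 313⁻¹ ≡ 204.
t = 220 + 313×((235 − 220)×204 mod 953) = 220 + 313×201 = 63133.
Check: 63133 mod 313 = 220, 63133 mod 953 = 235. ✓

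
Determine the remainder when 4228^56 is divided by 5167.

Compute successive squares:
56 in binary is 111000, i.e. 56 = 32 + 16 + 8.
4228^1 ≡ 4228 (mod 5167)
4228^2 ≡ 4228^2 = 17875984 ≡ 3331 (mod 5167)
4228^4 ≡ 3331^2 = 11095561 ≡ 2012 (mod 5167)
4228^8 ≡ 2012^2 = 4048144 ≡ 2383 (mod 5167)
4228^16 ≡ 2383^2 = 5678689 ≡ 156 (mod 5167)
4228^32 ≡ 156^2 = 24336 ≡ 3668 (mod 5167)
4228^56 = 4228^32 · 4228^16 · 4228^8 ≡ 3668 · 156 · 2383 (mod 5167).
Accumulate the product:
3668 · 156 = 572208 ≡ 3838
3838 · 2383 = 9145954 ≡ 364

364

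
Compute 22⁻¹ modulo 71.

42

Apply the Euclidean algorithm and back-substitute:
71 = 3×22 + 5
22 = 4×5 + 2
5 = 2×2 + 1
2 = 2×1 + 0
gcd(22, 71) = 1, so the inverse exists.
Back-substitute for 1:
1 = 1×5 − 2×2
  = −2×22 + 9×5
  = 9×71 − 29×22
So 22⁻¹ ≡ −29 ≡ 42 (mod 71).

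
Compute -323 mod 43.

21

-323 = -8·43 + 21, so -323 ≡ 21 (mod 43).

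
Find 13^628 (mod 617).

628 in binary is 1001110100, i.e. 628 = 512 + 64 + 32 + 16 + 4.
13^1 ≡ 13 (mod 617)
13^2 ≡ 13^2 = 169 (mod 617)
13^4 ≡ 169^2 = 28561 ≡ 179 (mod 617)
13^8 ≡ 179^2 = 32041 ≡ 574 (mod 617)
13^16 ≡ 574^2 = 329476 ≡ 615 (mod 617)
13^32 ≡ 615^2 = 378225 ≡ 4 (mod 617)
13^64 ≡ 4^2 = 16 (mod 617)
13^128 ≡ 16^2 = 256 (mod 617)
13^256 ≡ 256^2 = 65536 ≡ 134 (mod 617)
13^512 ≡ 134^2 = 17956 ≡ 63 (mod 617)
13^628 = 13^512 · 13^64 · 13^32 · 13^16 · 13^4 ≡ 63 · 16 · 4 · 615 · 179 (mod 617).
Accumulate the product:
63 · 16 = 1008 ≡ 391
391 · 4 = 1564 ≡ 330
330 · 615 = 202950 ≡ 574
574 · 179 = 102746 ≡ 324

324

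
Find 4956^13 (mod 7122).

13 in binary is 1101, i.e. 13 = 8 + 4 + 1.
4956^1 ≡ 4956 (mod 7122)
4956^2 ≡ 4956^2 = 24561936 ≡ 5280 (mod 7122)
4956^4 ≡ 5280^2 = 27878400 ≡ 2892 (mod 7122)
4956^8 ≡ 2892^2 = 8363664 ≡ 2436 (mod 7122)
4956^13 = 4956^8 * 4956^4 * 4956^1 ≡ 2436 * 2892 * 4956 (mod 7122).
Accumulate the product:
2436 * 2892 = 7044912 ≡ 1254
1254 * 4956 = 6214824 ≡ 4440

4440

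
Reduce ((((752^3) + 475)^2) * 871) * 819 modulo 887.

738

(752)^3 ≡ 163 (mod 887)
163 + 475 = 638
(638)^2 ≡ 798 (mod 887)
798 * 871 = 695058 ≡ 537 (mod 887)
537 * 819 = 439803 ≡ 738 (mod 887)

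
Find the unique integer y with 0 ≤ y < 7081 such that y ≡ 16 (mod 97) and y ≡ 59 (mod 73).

1665

97⁻¹ mod 73: 97*70 ≡ 1 (mod 73), so 97⁻¹ ≡ 70.
y = 16 + 97*((59 − 16)*70 mod 73) = 16 + 97*17 = 1665.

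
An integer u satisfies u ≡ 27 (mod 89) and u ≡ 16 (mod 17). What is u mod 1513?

917

89⁻¹ mod 17: 89*13 ≡ 1 (mod 17), so 89⁻¹ ≡ 13.
u = 27 + 89*((16 − 27)*13 mod 17) = 27 + 89*10 = 917.
Check: 917 mod 89 = 27, 917 mod 17 = 16. ✓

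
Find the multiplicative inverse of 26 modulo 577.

577 = 22×26 + 5
26 = 5×5 + 1
5 = 5×1 + 0
gcd(26, 577) = 1, so the inverse exists.
Back-substitute for 1:
1 = 1×26 − 5×5
  = −5×577 + 111×26
So 26⁻¹ ≡ 111 (mod 577).

111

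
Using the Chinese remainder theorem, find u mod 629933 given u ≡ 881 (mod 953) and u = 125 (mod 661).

953⁻¹ mod 661: 953×206 ≡ 1 (mod 661), so 953⁻¹ ≡ 206.
u = 881 + 953×((125 − 881)×206 mod 661) = 881 + 953×260 = 248661.

248661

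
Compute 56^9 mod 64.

Compute successive squares:
9 in binary is 1001, i.e. 9 = 8 + 1.
56^1 ≡ 56 (mod 64)
56^2 ≡ 56^2 = 3136 ≡ 0 (mod 64)
56^4 ≡ 0^2 = 0 (mod 64)
56^8 ≡ 0^2 = 0 (mod 64)
56^9 = 56^8 · 56^1 ≡ 0 · 56 (mod 64).
0 · 56 = 0 ≡ 0 (mod 64).

0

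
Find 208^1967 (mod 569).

343

Using repeated squaring:
1967 in binary is 11110101111, i.e. 1967 = 1024 + 512 + 256 + 128 + 32 + 8 + 4 + 2 + 1.
208^1 ≡ 208 (mod 569)
208^2 ≡ 208^2 = 43264 ≡ 20 (mod 569)
208^4 ≡ 20^2 = 400 (mod 569)
208^8 ≡ 400^2 = 160000 ≡ 111 (mod 569)
208^16 ≡ 111^2 = 12321 ≡ 372 (mod 569)
208^32 ≡ 372^2 = 138384 ≡ 117 (mod 569)
208^64 ≡ 117^2 = 13689 ≡ 33 (mod 569)
208^128 ≡ 33^2 = 1089 ≡ 520 (mod 569)
208^256 ≡ 520^2 = 270400 ≡ 125 (mod 569)
208^512 ≡ 125^2 = 15625 ≡ 262 (mod 569)
208^1024 ≡ 262^2 = 68644 ≡ 364 (mod 569)
208^1967 = 208^1024 × 208^512 × 208^256 × 208^128 × 208^32 × 208^8 × 208^4 × 208^2 × 208^1 ≡ 364 × 262 × 125 × 520 × 117 × 111 × 400 × 20 × 208 (mod 569).
Accumulate the product:
364 × 262 = 95368 ≡ 345
345 × 125 = 43125 ≡ 450
450 × 520 = 234000 ≡ 141
141 × 117 = 16497 ≡ 565
565 × 111 = 62715 ≡ 125
125 × 400 = 50000 ≡ 497
497 × 20 = 9940 ≡ 267
267 × 208 = 55536 ≡ 343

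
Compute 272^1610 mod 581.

1610 in binary is 11001001010, i.e. 1610 = 1024 + 512 + 64 + 8 + 2.
272^1 ≡ 272 (mod 581)
272^2 ≡ 272^2 = 73984 ≡ 197 (mod 581)
272^4 ≡ 197^2 = 38809 ≡ 463 (mod 581)
272^8 ≡ 463^2 = 214369 ≡ 561 (mod 581)
272^16 ≡ 561^2 = 314721 ≡ 400 (mod 581)
272^32 ≡ 400^2 = 160000 ≡ 225 (mod 581)
272^64 ≡ 225^2 = 50625 ≡ 78 (mod 581)
272^128 ≡ 78^2 = 6084 ≡ 274 (mod 581)
272^256 ≡ 274^2 = 75076 ≡ 127 (mod 581)
272^512 ≡ 127^2 = 16129 ≡ 442 (mod 581)
272^1024 ≡ 442^2 = 195364 ≡ 148 (mod 581)
272^1610 = 272^1024 * 272^512 * 272^64 * 272^8 * 272^2 ≡ 148 * 442 * 78 * 561 * 197 (mod 581).
Accumulate the product:
148 * 442 = 65416 ≡ 344
344 * 78 = 26832 ≡ 106
106 * 561 = 59466 ≡ 204
204 * 197 = 40188 ≡ 99

99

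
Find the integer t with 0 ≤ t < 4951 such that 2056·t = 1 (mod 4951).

4414

Run the extended Euclidean algorithm:
4951 = 2*2056 + 839
2056 = 2*839 + 378
839 = 2*378 + 83
378 = 4*83 + 46
83 = 1*46 + 37
46 = 1*37 + 9
37 = 4*9 + 1
9 = 9*1 + 0
gcd(2056, 4951) = 1, so the inverse exists.
Back-substitute for 1:
1 = 1*37 − 4*9
  = −4*46 + 5*37
  = 5*83 − 9*46
  = −9*378 + 41*83
  = 41*839 − 91*378
  = −91*2056 + 223*839
  = 223*4951 − 537*2056
So 2056⁻¹ ≡ −537 ≡ 4414 (mod 4951).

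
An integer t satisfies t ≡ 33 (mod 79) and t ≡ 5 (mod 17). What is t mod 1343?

1297

79⁻¹ mod 17: 79·14 ≡ 1 (mod 17), so 79⁻¹ ≡ 14.
t = 33 + 79·((5 − 33)·14 mod 17) = 33 + 79·16 = 1297.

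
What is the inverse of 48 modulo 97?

97 = 2×48 + 1
48 = 48×1 + 0
gcd(48, 97) = 1, so the inverse exists.
Bézout: 1 = 1×97 − 2×48.
So 48⁻¹ ≡ −2 ≡ 95 (mod 97).

95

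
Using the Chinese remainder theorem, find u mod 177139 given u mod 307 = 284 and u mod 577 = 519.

95147

307⁻¹ mod 577: 307·156 ≡ 1 (mod 577), so 307⁻¹ ≡ 156.
u = 284 + 307·((519 − 284)·156 mod 577) = 284 + 307·309 = 95147.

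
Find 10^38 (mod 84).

16

38 in binary is 100110, i.e. 38 = 32 + 4 + 2.
10^1 ≡ 10 (mod 84)
10^2 ≡ 10^2 = 100 ≡ 16 (mod 84)
10^4 ≡ 16^2 = 256 ≡ 4 (mod 84)
10^8 ≡ 4^2 = 16 (mod 84)
10^16 ≡ 16^2 = 256 ≡ 4 (mod 84)
10^32 ≡ 4^2 = 16 (mod 84)
10^38 = 10^32 × 10^4 × 10^2 ≡ 16 × 4 × 16 (mod 84).
Accumulate the product:
16 × 4 = 64
64 × 16 = 1024 ≡ 16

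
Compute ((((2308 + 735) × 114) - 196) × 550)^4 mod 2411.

2308 + 735 = 3043 ≡ 632 (mod 2411)
632 × 114 = 72048 ≡ 2129 (mod 2411)
2129 - 196 = 1933
1933 × 550 = 1063150 ≡ 2310 (mod 2411)
(2310)^4 ≡ 1641 (mod 2411)

1641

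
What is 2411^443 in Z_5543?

Using repeated squaring:
443 in binary is 110111011, i.e. 443 = 256 + 128 + 32 + 16 + 8 + 2 + 1.
2411^1 ≡ 2411 (mod 5543)
2411^2 ≡ 2411^2 = 5812921 ≡ 3857 (mod 5543)
2411^4 ≡ 3857^2 = 14876449 ≡ 4580 (mod 5543)
2411^8 ≡ 4580^2 = 20976400 ≡ 1688 (mod 5543)
2411^16 ≡ 1688^2 = 2849344 ≡ 242 (mod 5543)
2411^32 ≡ 242^2 = 58564 ≡ 3134 (mod 5543)
2411^64 ≡ 3134^2 = 9821956 ≡ 5303 (mod 5543)
2411^128 ≡ 5303^2 = 28121809 ≡ 2170 (mod 5543)
2411^256 ≡ 2170^2 = 4708900 ≡ 2893 (mod 5543)
2411^443 = 2411^256 × 2411^128 × 2411^32 × 2411^16 × 2411^8 × 2411^2 × 2411^1 ≡ 2893 × 2170 × 3134 × 242 × 1688 × 3857 × 2411 (mod 5543).
Accumulate the product:
2893 × 2170 = 6277810 ≡ 3134
3134 × 3134 = 9821956 ≡ 5303
5303 × 242 = 1283326 ≡ 2893
2893 × 1688 = 4883384 ≡ 1
1 × 3857 = 3857
3857 × 2411 = 9299227 ≡ 3616

3616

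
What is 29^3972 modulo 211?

109

By square-and-multiply:
29^1 ≡ 29 (mod 211)
29^2 ≡ 29^2 = 841 ≡ 208 (mod 211)
29^4 ≡ 208^2 = 43264 ≡ 9 (mod 211)
29^8 ≡ 9^2 = 81 (mod 211)
29^16 ≡ 81^2 = 6561 ≡ 20 (mod 211)
29^32 ≡ 20^2 = 400 ≡ 189 (mod 211)
29^64 ≡ 189^2 = 35721 ≡ 62 (mod 211)
29^128 ≡ 62^2 = 3844 ≡ 46 (mod 211)
29^256 ≡ 46^2 = 2116 ≡ 6 (mod 211)
29^512 ≡ 6^2 = 36 (mod 211)
29^1024 ≡ 36^2 = 1296 ≡ 30 (mod 211)
29^2048 ≡ 30^2 = 900 ≡ 56 (mod 211)
29^3972 = 29^2048 * 29^1024 * 29^512 * 29^256 * 29^128 * 29^4 ≡ 56 * 30 * 36 * 6 * 46 * 9 (mod 211).
Accumulate the product:
56 * 30 = 1680 ≡ 203
203 * 36 = 7308 ≡ 134
134 * 6 = 804 ≡ 171
171 * 46 = 7866 ≡ 59
59 * 9 = 531 ≡ 109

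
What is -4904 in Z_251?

116

-4904 = -20*251 + 116, so -4904 ≡ 116 (mod 251).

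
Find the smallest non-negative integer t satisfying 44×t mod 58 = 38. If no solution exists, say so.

18

gcd(44, 58) = 2, and 2 | 38, so solutions exist.
Divide through by 2: 22×t ≡ 19 (mod 29).
22⁻¹ ≡ 4 (mod 29).
t ≡ 4×19 ≡ 18 (mod 29).
The smallest non-negative solution is t = 18.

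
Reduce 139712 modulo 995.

412

139712 = 140×995 + 412, so 139712 ≡ 412 (mod 995).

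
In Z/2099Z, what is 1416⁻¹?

126

2099 = 1×1416 + 683
1416 = 2×683 + 50
683 = 13×50 + 33
50 = 1×33 + 17
33 = 1×17 + 16
17 = 1×16 + 1
16 = 16×1 + 0
gcd(1416, 2099) = 1, so the inverse exists.
Back-substitute for 1:
1 = 1×17 − 1×16
  = −1×33 + 2×17
  = 2×50 − 3×33
  = −3×683 + 41×50
  = 41×1416 − 85×683
  = −85×2099 + 126×1416
So 1416⁻¹ ≡ 126 (mod 2099).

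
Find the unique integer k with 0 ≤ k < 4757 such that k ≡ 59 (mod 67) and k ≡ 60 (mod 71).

3610

67⁻¹ mod 71: 67*53 ≡ 1 (mod 71), so 67⁻¹ ≡ 53.
k = 59 + 67*((60 − 59)*53 mod 71) = 59 + 67*53 = 3610.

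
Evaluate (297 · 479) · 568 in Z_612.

297 · 479 = 142263 ≡ 279 (mod 612)
279 · 568 = 158472 ≡ 576 (mod 612)

576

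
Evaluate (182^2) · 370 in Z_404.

(182)^2 ≡ 400 (mod 404)
400 · 370 = 148000 ≡ 136 (mod 404)

136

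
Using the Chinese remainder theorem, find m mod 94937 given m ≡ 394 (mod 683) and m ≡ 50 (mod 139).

51619

683⁻¹ mod 139: 683×81 ≡ 1 (mod 139), so 683⁻¹ ≡ 81.
m = 394 + 683×((50 − 394)×81 mod 139) = 394 + 683×75 = 51619.
Check: 51619 mod 683 = 394, 51619 mod 139 = 50. ✓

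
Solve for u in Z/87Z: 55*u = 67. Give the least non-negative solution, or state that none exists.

55

gcd(55, 87) = 1, so a unique solution mod 87 exists.
55⁻¹ ≡ 19 (mod 87).
u ≡ 19*67 ≡ 55 (mod 87).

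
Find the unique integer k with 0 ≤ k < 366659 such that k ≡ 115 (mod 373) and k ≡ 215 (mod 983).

373⁻¹ mod 983: 373×253 ≡ 1 (mod 983), so 373⁻¹ ≡ 253.
k = 115 + 373×((215 − 115)×253 mod 983) = 115 + 373×725 = 270540.

270540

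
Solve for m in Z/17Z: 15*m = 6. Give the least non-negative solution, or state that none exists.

gcd(15, 17) = 1, so a unique solution mod 17 exists.
15⁻¹ ≡ 8 (mod 17).
m ≡ 8*6 ≡ 14 (mod 17).

14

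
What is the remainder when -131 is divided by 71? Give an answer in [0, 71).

11

-131 = -2*71 + 11, so -131 ≡ 11 (mod 71).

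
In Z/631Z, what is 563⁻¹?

399

631 = 1×563 + 68
563 = 8×68 + 19
68 = 3×19 + 11
19 = 1×11 + 8
11 = 1×8 + 3
8 = 2×3 + 2
3 = 1×2 + 1
2 = 2×1 + 0
gcd(563, 631) = 1, so the inverse exists.
Bézout: 1 = 207×631 − 232×563.
So 563⁻¹ ≡ −232 ≡ 399 (mod 631).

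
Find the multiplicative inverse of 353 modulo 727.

173

Run the extended Euclidean algorithm:
727 = 2×353 + 21
353 = 16×21 + 17
21 = 1×17 + 4
17 = 4×4 + 1
4 = 4×1 + 0
gcd(353, 727) = 1, so the inverse exists.
Bézout: 1 = −84×727 + 173×353.
So 353⁻¹ ≡ 173 (mod 727).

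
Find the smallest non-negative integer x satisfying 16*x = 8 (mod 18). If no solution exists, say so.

gcd(16, 18) = 2, and 2 | 8, so solutions exist.
Divide through by 2: 8*x ≡ 4 (mod 9).
8⁻¹ ≡ 8 (mod 9).
x ≡ 8*4 ≡ 5 (mod 9).
The smallest non-negative solution is x = 5.

5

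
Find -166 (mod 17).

-166 = -10×17 + 4, so -166 ≡ 4 (mod 17).

4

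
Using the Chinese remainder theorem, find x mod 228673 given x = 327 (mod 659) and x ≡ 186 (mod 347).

659⁻¹ mod 347: 659×228 ≡ 1 (mod 347), so 659⁻¹ ≡ 228.
x = 327 + 659×((186 − 327)×228 mod 347) = 327 + 659×123 = 81384.

81384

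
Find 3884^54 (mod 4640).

Using repeated squaring:
54 in binary is 110110, i.e. 54 = 32 + 16 + 4 + 2.
3884^1 ≡ 3884 (mod 4640)
3884^2 ≡ 3884^2 = 15085456 ≡ 816 (mod 4640)
3884^4 ≡ 816^2 = 665856 ≡ 2336 (mod 4640)
3884^8 ≡ 2336^2 = 5456896 ≡ 256 (mod 4640)
3884^16 ≡ 256^2 = 65536 ≡ 576 (mod 4640)
3884^32 ≡ 576^2 = 331776 ≡ 2336 (mod 4640)
3884^54 = 3884^32 * 3884^16 * 3884^4 * 3884^2 ≡ 2336 * 576 * 2336 * 816 (mod 4640).
Accumulate the product:
2336 * 576 = 1345536 ≡ 4576
4576 * 2336 = 10689536 ≡ 3616
3616 * 816 = 2950656 ≡ 4256

4256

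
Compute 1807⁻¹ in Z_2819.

1390

2819 = 1·1807 + 1012
1807 = 1·1012 + 795
1012 = 1·795 + 217
795 = 3·217 + 144
217 = 1·144 + 73
144 = 1·73 + 71
73 = 1·71 + 2
71 = 35·2 + 1
2 = 2·1 + 0
gcd(1807, 2819) = 1, so the inverse exists.
Bézout: 1 = −891·2819 + 1390·1807.
So 1807⁻¹ ≡ 1390 (mod 2819).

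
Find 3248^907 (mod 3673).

3600

907 in binary is 1110001011, i.e. 907 = 512 + 256 + 128 + 8 + 2 + 1.
3248^1 ≡ 3248 (mod 3673)
3248^2 ≡ 3248^2 = 10549504 ≡ 648 (mod 3673)
3248^4 ≡ 648^2 = 419904 ≡ 1182 (mod 3673)
3248^8 ≡ 1182^2 = 1397124 ≡ 1384 (mod 3673)
3248^16 ≡ 1384^2 = 1915456 ≡ 1823 (mod 3673)
3248^32 ≡ 1823^2 = 3323329 ≡ 2937 (mod 3673)
3248^64 ≡ 2937^2 = 8625969 ≡ 1765 (mod 3673)
3248^128 ≡ 1765^2 = 3115225 ≡ 521 (mod 3673)
3248^256 ≡ 521^2 = 271441 ≡ 3312 (mod 3673)
3248^512 ≡ 3312^2 = 10969344 ≡ 1766 (mod 3673)
3248^907 = 3248^512 × 3248^256 × 3248^128 × 3248^8 × 3248^2 × 3248^1 ≡ 1766 × 3312 × 521 × 1384 × 648 × 3248 (mod 3673).
Accumulate the product:
1766 × 3312 = 5848992 ≡ 1576
1576 × 521 = 821096 ≡ 2017
2017 × 1384 = 2791528 ≡ 48
48 × 648 = 31104 ≡ 1720
1720 × 3248 = 5586560 ≡ 3600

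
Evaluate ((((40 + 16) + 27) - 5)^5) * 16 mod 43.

11

40 + 16 = 56 ≡ 13 (mod 43)
13 + 27 = 40
40 - 5 = 35
(35)^5 ≡ 41 (mod 43)
41 * 16 = 656 ≡ 11 (mod 43)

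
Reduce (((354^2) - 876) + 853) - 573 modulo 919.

655

(354)^2 ≡ 332 (mod 919)
332 - 876 = -544 ≡ 375 (mod 919)
375 + 853 = 1228 ≡ 309 (mod 919)
309 - 573 = -264 ≡ 655 (mod 919)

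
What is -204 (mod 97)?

-204 = -3*97 + 87, so -204 ≡ 87 (mod 97).

87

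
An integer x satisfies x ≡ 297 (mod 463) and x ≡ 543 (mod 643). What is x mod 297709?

168366

463⁻¹ mod 643: 463·25 ≡ 1 (mod 643), so 463⁻¹ ≡ 25.
x = 297 + 463·((543 − 297)·25 mod 643) = 297 + 463·363 = 168366.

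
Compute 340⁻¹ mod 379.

379 = 1*340 + 39
340 = 8*39 + 28
39 = 1*28 + 11
28 = 2*11 + 6
11 = 1*6 + 5
6 = 1*5 + 1
5 = 5*1 + 0
gcd(340, 379) = 1, so the inverse exists.
Back-substitute for 1:
1 = 1*6 − 1*5
  = −1*11 + 2*6
  = 2*28 − 5*11
  = −5*39 + 7*28
  = 7*340 − 61*39
  = −61*379 + 68*340
So 340⁻¹ ≡ 68 (mod 379).

68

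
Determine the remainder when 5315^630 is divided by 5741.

2499

Using repeated squaring:
5315^1 ≡ 5315 (mod 5741)
5315^2 ≡ 5315^2 = 28249225 ≡ 3505 (mod 5741)
5315^4 ≡ 3505^2 = 12285025 ≡ 5026 (mod 5741)
5315^8 ≡ 5026^2 = 25260676 ≡ 276 (mod 5741)
5315^16 ≡ 276^2 = 76176 ≡ 1543 (mod 5741)
5315^32 ≡ 1543^2 = 2380849 ≡ 4075 (mod 5741)
5315^64 ≡ 4075^2 = 16605625 ≡ 2653 (mod 5741)
5315^128 ≡ 2653^2 = 7038409 ≡ 5684 (mod 5741)
5315^256 ≡ 5684^2 = 32307856 ≡ 3249 (mod 5741)
5315^512 ≡ 3249^2 = 10556001 ≡ 4043 (mod 5741)
5315^630 = 5315^512 × 5315^64 × 5315^32 × 5315^16 × 5315^4 × 5315^2 ≡ 4043 × 2653 × 4075 × 1543 × 5026 × 3505 (mod 5741).
Accumulate the product:
4043 × 2653 = 10726079 ≡ 1891
1891 × 4075 = 7705825 ≡ 1403
1403 × 1543 = 2164829 ≡ 472
472 × 5026 = 2372272 ≡ 1239
1239 × 3505 = 4342695 ≡ 2499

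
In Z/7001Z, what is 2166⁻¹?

7001 = 3·2166 + 503
2166 = 4·503 + 154
503 = 3·154 + 41
154 = 3·41 + 31
41 = 1·31 + 10
31 = 3·10 + 1
10 = 10·1 + 0
gcd(2166, 7001) = 1, so the inverse exists.
Bézout: 1 = −211·7001 + 682·2166.
So 2166⁻¹ ≡ 682 (mod 7001).

682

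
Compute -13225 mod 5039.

-13225 = -3·5039 + 1892, so -13225 ≡ 1892 (mod 5039).

1892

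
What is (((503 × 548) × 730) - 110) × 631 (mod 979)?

437

503 × 548 = 275644 ≡ 545 (mod 979)
545 × 730 = 397850 ≡ 376 (mod 979)
376 - 110 = 266
266 × 631 = 167846 ≡ 437 (mod 979)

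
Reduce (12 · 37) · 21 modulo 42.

0

12 · 37 = 444 ≡ 24 (mod 42)
24 · 21 = 504 ≡ 0 (mod 42)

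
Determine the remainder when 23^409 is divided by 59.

23^1 ≡ 23 (mod 59)
23^2 ≡ 23^2 = 529 ≡ 57 (mod 59)
23^4 ≡ 57^2 = 3249 ≡ 4 (mod 59)
23^8 ≡ 4^2 = 16 (mod 59)
23^16 ≡ 16^2 = 256 ≡ 20 (mod 59)
23^32 ≡ 20^2 = 400 ≡ 46 (mod 59)
23^64 ≡ 46^2 = 2116 ≡ 51 (mod 59)
23^128 ≡ 51^2 = 2601 ≡ 5 (mod 59)
23^256 ≡ 5^2 = 25 (mod 59)
23^409 = 23^256 · 23^128 · 23^16 · 23^8 · 23^1 ≡ 25 · 5 · 20 · 16 · 23 (mod 59).
Accumulate the product:
25 · 5 = 125 ≡ 7
7 · 20 = 140 ≡ 22
22 · 16 = 352 ≡ 57
57 · 23 = 1311 ≡ 13

13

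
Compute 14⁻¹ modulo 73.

47

73 = 5*14 + 3
14 = 4*3 + 2
3 = 1*2 + 1
2 = 2*1 + 0
gcd(14, 73) = 1, so the inverse exists.
Back-substitute for 1:
1 = 1*3 − 1*2
  = −1*14 + 5*3
  = 5*73 − 26*14
So 14⁻¹ ≡ −26 ≡ 47 (mod 73).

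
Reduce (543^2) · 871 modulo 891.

549

(543)^2 ≡ 819 (mod 891)
819 · 871 = 713349 ≡ 549 (mod 891)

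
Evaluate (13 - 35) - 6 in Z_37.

13 - 35 = -22 ≡ 15 (mod 37)
15 - 6 = 9

9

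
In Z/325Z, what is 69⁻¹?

179

By the extended Euclidean algorithm:
325 = 4×69 + 49
69 = 1×49 + 20
49 = 2×20 + 9
20 = 2×9 + 2
9 = 4×2 + 1
2 = 2×1 + 0
gcd(69, 325) = 1, so the inverse exists.
Back-substitute for 1:
1 = 1×9 − 4×2
  = −4×20 + 9×9
  = 9×49 − 22×20
  = −22×69 + 31×49
  = 31×325 − 146×69
So 69⁻¹ ≡ −146 ≡ 179 (mod 325).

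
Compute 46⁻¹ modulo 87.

Apply the Euclidean algorithm and back-substitute:
87 = 1·46 + 41
46 = 1·41 + 5
41 = 8·5 + 1
5 = 5·1 + 0
gcd(46, 87) = 1, so the inverse exists.
Bézout: 1 = 9·87 − 17·46.
So 46⁻¹ ≡ −17 ≡ 70 (mod 87).

70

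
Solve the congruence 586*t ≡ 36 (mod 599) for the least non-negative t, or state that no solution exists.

458

gcd(586, 599) = 1, so a unique solution mod 599 exists.
586⁻¹ ≡ 46 (mod 599).
t ≡ 46*36 ≡ 458 (mod 599).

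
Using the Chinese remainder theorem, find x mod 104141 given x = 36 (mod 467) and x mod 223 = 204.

467⁻¹ mod 223: 467*85 ≡ 1 (mod 223), so 467⁻¹ ≡ 85.
x = 36 + 467*((204 − 36)*85 mod 223) = 36 + 467*8 = 3772.

3772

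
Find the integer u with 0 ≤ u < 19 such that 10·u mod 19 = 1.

2

Run the extended Euclidean algorithm:
19 = 1×10 + 9
10 = 1×9 + 1
9 = 9×1 + 0
gcd(10, 19) = 1, so the inverse exists.
Back-substitute for 1:
1 = 1×10 − 1×9
  = −1×19 + 2×10
So 10⁻¹ ≡ 2 (mod 19).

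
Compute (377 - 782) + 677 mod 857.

272

377 - 782 = -405 ≡ 452 (mod 857)
452 + 677 = 1129 ≡ 272 (mod 857)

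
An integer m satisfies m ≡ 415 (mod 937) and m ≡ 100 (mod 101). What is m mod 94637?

13533

937⁻¹ mod 101: 937×83 ≡ 1 (mod 101), so 937⁻¹ ≡ 83.
m = 415 + 937×((100 − 415)×83 mod 101) = 415 + 937×14 = 13533.
Check: 13533 mod 937 = 415, 13533 mod 101 = 100. ✓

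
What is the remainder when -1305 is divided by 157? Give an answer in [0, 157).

-1305 = -9×157 + 108, so -1305 ≡ 108 (mod 157).

108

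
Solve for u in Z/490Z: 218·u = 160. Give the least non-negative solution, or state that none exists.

gcd(218, 490) = 2, and 2 | 160, so solutions exist.
Divide through by 2: 109·u mod 245 = 80.
109⁻¹ ≡ 9 (mod 245).
u ≡ 9·80 ≡ 230 (mod 245).
The smallest non-negative solution is u = 230.

230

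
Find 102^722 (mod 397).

348

722 in binary is 1011010010, i.e. 722 = 512 + 128 + 64 + 16 + 2.
102^1 ≡ 102 (mod 397)
102^2 ≡ 102^2 = 10404 ≡ 82 (mod 397)
102^4 ≡ 82^2 = 6724 ≡ 372 (mod 397)
102^8 ≡ 372^2 = 138384 ≡ 228 (mod 397)
102^16 ≡ 228^2 = 51984 ≡ 374 (mod 397)
102^32 ≡ 374^2 = 139876 ≡ 132 (mod 397)
102^64 ≡ 132^2 = 17424 ≡ 353 (mod 397)
102^128 ≡ 353^2 = 124609 ≡ 348 (mod 397)
102^256 ≡ 348^2 = 121104 ≡ 19 (mod 397)
102^512 ≡ 19^2 = 361 (mod 397)
102^722 = 102^512 · 102^128 · 102^64 · 102^16 · 102^2 ≡ 361 · 348 · 353 · 374 · 82 (mod 397).
Accumulate the product:
361 · 348 = 125628 ≡ 176
176 · 353 = 62128 ≡ 196
196 · 374 = 73304 ≡ 256
256 · 82 = 20992 ≡ 348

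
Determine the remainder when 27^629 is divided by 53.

Compute successive squares:
629 in binary is 1001110101, i.e. 629 = 512 + 64 + 32 + 16 + 4 + 1.
27^1 ≡ 27 (mod 53)
27^2 ≡ 27^2 = 729 ≡ 40 (mod 53)
27^4 ≡ 40^2 = 1600 ≡ 10 (mod 53)
27^8 ≡ 10^2 = 100 ≡ 47 (mod 53)
27^16 ≡ 47^2 = 2209 ≡ 36 (mod 53)
27^32 ≡ 36^2 = 1296 ≡ 24 (mod 53)
27^64 ≡ 24^2 = 576 ≡ 46 (mod 53)
27^128 ≡ 46^2 = 2116 ≡ 49 (mod 53)
27^256 ≡ 49^2 = 2401 ≡ 16 (mod 53)
27^512 ≡ 16^2 = 256 ≡ 44 (mod 53)
27^629 = 27^512 × 27^64 × 27^32 × 27^16 × 27^4 × 27^1 ≡ 44 × 46 × 24 × 36 × 10 × 27 (mod 53).
Accumulate the product:
44 × 46 = 2024 ≡ 10
10 × 24 = 240 ≡ 28
28 × 36 = 1008 ≡ 1
1 × 10 = 10
10 × 27 = 270 ≡ 5

5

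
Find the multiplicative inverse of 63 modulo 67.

67 = 1*63 + 4
63 = 15*4 + 3
4 = 1*3 + 1
3 = 3*1 + 0
gcd(63, 67) = 1, so the inverse exists.
Back-substitute for 1:
1 = 1*4 − 1*3
  = −1*63 + 16*4
  = 16*67 − 17*63
So 63⁻¹ ≡ −17 ≡ 50 (mod 67).

50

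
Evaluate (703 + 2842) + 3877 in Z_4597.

2825

703 + 2842 = 3545
3545 + 3877 = 7422 ≡ 2825 (mod 4597)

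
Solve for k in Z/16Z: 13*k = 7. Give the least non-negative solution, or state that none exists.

3

gcd(13, 16) = 1, so a unique solution mod 16 exists.
13⁻¹ ≡ 5 (mod 16).
k ≡ 5*7 ≡ 3 (mod 16).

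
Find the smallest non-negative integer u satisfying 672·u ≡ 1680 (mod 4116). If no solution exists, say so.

gcd(672, 4116) = 84, and 84 | 1680, so solutions exist.
Divide through by 84: 8·u ≡ 20 mod 49.
8⁻¹ ≡ 43 (mod 49).
u ≡ 43·20 ≡ 27 (mod 49).
The smallest non-negative solution is u = 27.

27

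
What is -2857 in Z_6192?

3335

-2857 = -1·6192 + 3335, so -2857 ≡ 3335 (mod 6192).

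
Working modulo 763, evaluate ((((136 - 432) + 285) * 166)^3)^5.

372

136 - 432 = -296 ≡ 467 (mod 763)
467 + 285 = 752
752 * 166 = 124832 ≡ 463 (mod 763)
(463)^3 ≡ 281 (mod 763)
(281)^5 ≡ 372 (mod 763)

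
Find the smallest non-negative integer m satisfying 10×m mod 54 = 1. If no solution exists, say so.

no solution

gcd(10, 54) = 2, and 2 does not divide 1.
So the congruence has no solution.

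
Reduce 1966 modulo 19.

9

1966 = 103×19 + 9, so 1966 ≡ 9 (mod 19).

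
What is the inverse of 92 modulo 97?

97 = 1×92 + 5
92 = 18×5 + 2
5 = 2×2 + 1
2 = 2×1 + 0
gcd(92, 97) = 1, so the inverse exists.
Back-substitute for 1:
1 = 1×5 − 2×2
  = −2×92 + 37×5
  = 37×97 − 39×92
So 92⁻¹ ≡ −39 ≡ 58 (mod 97).

58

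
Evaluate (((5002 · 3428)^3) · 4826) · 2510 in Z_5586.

5002 · 3428 = 17146856 ≡ 3422 (mod 5586)
(3422)^3 ≡ 4682 (mod 5586)
4682 · 4826 = 22595332 ≡ 5548 (mod 5586)
5548 · 2510 = 13925480 ≡ 5168 (mod 5586)

5168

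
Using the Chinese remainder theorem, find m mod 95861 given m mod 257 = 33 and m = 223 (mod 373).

257⁻¹ mod 373: 257*209 ≡ 1 (mod 373), so 257⁻¹ ≡ 209.
m = 33 + 257*((223 − 33)*209 mod 373) = 33 + 257*172 = 44237.

44237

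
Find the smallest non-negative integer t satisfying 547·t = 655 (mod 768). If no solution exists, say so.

gcd(547, 768) = 1, so a unique solution mod 768 exists.
547⁻¹ ≡ 139 (mod 768).
t ≡ 139·655 ≡ 421 (mod 768).

421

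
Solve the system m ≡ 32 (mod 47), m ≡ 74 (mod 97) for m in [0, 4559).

47⁻¹ mod 97: 47·64 ≡ 1 (mod 97), so 47⁻¹ ≡ 64.
m = 32 + 47·((74 − 32)·64 mod 97) = 32 + 47·69 = 3275.
Check: 3275 mod 47 = 32, 3275 mod 97 = 74. ✓

3275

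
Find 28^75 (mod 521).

213

Compute successive squares:
28^1 ≡ 28 (mod 521)
28^2 ≡ 28^2 = 784 ≡ 263 (mod 521)
28^4 ≡ 263^2 = 69169 ≡ 397 (mod 521)
28^8 ≡ 397^2 = 157609 ≡ 267 (mod 521)
28^16 ≡ 267^2 = 71289 ≡ 433 (mod 521)
28^32 ≡ 433^2 = 187489 ≡ 450 (mod 521)
28^64 ≡ 450^2 = 202500 ≡ 352 (mod 521)
28^75 = 28^64 × 28^8 × 28^2 × 28^1 ≡ 352 × 267 × 263 × 28 (mod 521).
Accumulate the product:
352 × 267 = 93984 ≡ 204
204 × 263 = 53652 ≡ 510
510 × 28 = 14280 ≡ 213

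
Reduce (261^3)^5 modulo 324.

(261)^3 ≡ 81 (mod 324)
(81)^5 ≡ 81 (mod 324)

81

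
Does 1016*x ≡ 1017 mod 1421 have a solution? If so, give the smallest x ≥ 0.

408

gcd(1016, 1421) = 1, so a unique solution mod 1421 exists.
1016⁻¹ ≡ 407 (mod 1421).
x ≡ 407*1017 ≡ 408 (mod 1421).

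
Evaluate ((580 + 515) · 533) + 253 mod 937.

580 + 515 = 1095 ≡ 158 (mod 937)
158 · 533 = 84214 ≡ 821 (mod 937)
821 + 253 = 1074 ≡ 137 (mod 937)

137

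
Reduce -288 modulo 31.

22

-288 = -10·31 + 22, so -288 ≡ 22 (mod 31).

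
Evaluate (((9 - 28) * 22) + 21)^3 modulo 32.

11

9 - 28 = -19 ≡ 13 (mod 32)
13 * 22 = 286 ≡ 30 (mod 32)
30 + 21 = 51 ≡ 19 (mod 32)
(19)^3 ≡ 11 (mod 32)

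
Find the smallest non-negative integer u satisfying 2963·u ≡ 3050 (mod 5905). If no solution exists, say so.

2540

gcd(2963, 5905) = 1, so a unique solution mod 5905 exists.
2963⁻¹ ≡ 2812 (mod 5905).
u ≡ 2812·3050 ≡ 2540 (mod 5905).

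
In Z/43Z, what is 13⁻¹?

10

Apply the Euclidean algorithm and back-substitute:
43 = 3·13 + 4
13 = 3·4 + 1
4 = 4·1 + 0
gcd(13, 43) = 1, so the inverse exists.
Back-substitute for 1:
1 = 1·13 − 3·4
  = −3·43 + 10·13
So 13⁻¹ ≡ 10 (mod 43).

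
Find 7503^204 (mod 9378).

7011

204 in binary is 11001100, i.e. 204 = 128 + 64 + 8 + 4.
7503^1 ≡ 7503 (mod 9378)
7503^2 ≡ 7503^2 = 56295009 ≡ 8253 (mod 9378)
7503^4 ≡ 8253^2 = 68112009 ≡ 8973 (mod 9378)
7503^8 ≡ 8973^2 = 80514729 ≡ 4599 (mod 9378)
7503^16 ≡ 4599^2 = 21150801 ≡ 3411 (mod 9378)
7503^32 ≡ 3411^2 = 11634921 ≡ 6201 (mod 9378)
7503^64 ≡ 6201^2 = 38452401 ≡ 2601 (mod 9378)
7503^128 ≡ 2601^2 = 6765201 ≡ 3663 (mod 9378)
7503^204 = 7503^128 * 7503^64 * 7503^8 * 7503^4 ≡ 3663 * 2601 * 4599 * 8973 (mod 9378).
Accumulate the product:
3663 * 2601 = 9527463 ≡ 8793
8793 * 4599 = 40439007 ≡ 1071
1071 * 8973 = 9610083 ≡ 7011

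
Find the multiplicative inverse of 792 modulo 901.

777

By the extended Euclidean algorithm:
901 = 1×792 + 109
792 = 7×109 + 29
109 = 3×29 + 22
29 = 1×22 + 7
22 = 3×7 + 1
7 = 7×1 + 0
gcd(792, 901) = 1, so the inverse exists.
Bézout: 1 = 109×901 − 124×792.
So 792⁻¹ ≡ −124 ≡ 777 (mod 901).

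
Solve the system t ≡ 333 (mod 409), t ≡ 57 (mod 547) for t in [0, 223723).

409⁻¹ mod 547: 409*218 ≡ 1 (mod 547), so 409⁻¹ ≡ 218.
t = 333 + 409*((57 − 333)*218 mod 547) = 333 + 409*2 = 1151.

1151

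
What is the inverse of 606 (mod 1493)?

1493 = 2*606 + 281
606 = 2*281 + 44
281 = 6*44 + 17
44 = 2*17 + 10
17 = 1*10 + 7
10 = 1*7 + 3
7 = 2*3 + 1
3 = 3*1 + 0
gcd(606, 1493) = 1, so the inverse exists.
Back-substitute for 1:
1 = 1*7 − 2*3
  = −2*10 + 3*7
  = 3*17 − 5*10
  = −5*44 + 13*17
  = 13*281 − 83*44
  = −83*606 + 179*281
  = 179*1493 − 441*606
So 606⁻¹ ≡ −441 ≡ 1052 (mod 1493).

1052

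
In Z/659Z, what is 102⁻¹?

By the extended Euclidean algorithm:
659 = 6·102 + 47
102 = 2·47 + 8
47 = 5·8 + 7
8 = 1·7 + 1
7 = 7·1 + 0
gcd(102, 659) = 1, so the inverse exists.
Back-substitute for 1:
1 = 1·8 − 1·7
  = −1·47 + 6·8
  = 6·102 − 13·47
  = −13·659 + 84·102
So 102⁻¹ ≡ 84 (mod 659).

84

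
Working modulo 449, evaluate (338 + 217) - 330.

338 + 217 = 555 ≡ 106 (mod 449)
106 - 330 = -224 ≡ 225 (mod 449)

225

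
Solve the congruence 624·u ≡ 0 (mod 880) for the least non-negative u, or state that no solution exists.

0

gcd(624, 880) = 16, and 16 | 0, so solutions exist.
Divide through by 16: 39·u ≡ 0 (mod 55).
39⁻¹ ≡ 24 (mod 55).
u ≡ 24·0 ≡ 0 (mod 55).
The smallest non-negative solution is u = 0.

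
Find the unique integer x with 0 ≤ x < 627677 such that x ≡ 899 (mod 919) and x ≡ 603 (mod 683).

919⁻¹ mod 683: 919×246 ≡ 1 (mod 683), so 919⁻¹ ≡ 246.
x = 899 + 919×((603 − 899)×246 mod 683) = 899 + 919×265 = 244434.

244434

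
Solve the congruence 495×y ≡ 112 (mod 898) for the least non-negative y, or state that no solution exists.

510

gcd(495, 898) = 1, so a unique solution mod 898 exists.
495⁻¹ ≡ 205 (mod 898).
y ≡ 205×112 ≡ 510 (mod 898).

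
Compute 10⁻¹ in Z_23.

7

Apply the Euclidean algorithm and back-substitute:
23 = 2·10 + 3
10 = 3·3 + 1
3 = 3·1 + 0
gcd(10, 23) = 1, so the inverse exists.
Back-substitute for 1:
1 = 1·10 − 3·3
  = −3·23 + 7·10
So 10⁻¹ ≡ 7 (mod 23).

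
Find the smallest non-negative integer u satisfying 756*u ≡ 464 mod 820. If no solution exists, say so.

44

gcd(756, 820) = 4, and 4 | 464, so solutions exist.
Divide through by 4: 189*u ≡ 116 (mod 205).
189⁻¹ ≡ 64 (mod 205).
u ≡ 64*116 ≡ 44 (mod 205).
The smallest non-negative solution is u = 44.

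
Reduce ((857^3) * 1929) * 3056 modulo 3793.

3669

(857)^3 ≡ 994 (mod 3793)
994 * 1929 = 1917426 ≡ 1961 (mod 3793)
1961 * 3056 = 5992816 ≡ 3669 (mod 3793)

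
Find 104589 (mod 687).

165

104589 = 152×687 + 165, so 104589 ≡ 165 (mod 687).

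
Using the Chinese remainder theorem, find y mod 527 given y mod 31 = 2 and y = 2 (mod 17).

2

31⁻¹ mod 17: 31*11 ≡ 1 (mod 17), so 31⁻¹ ≡ 11.
y = 2 + 31*((2 − 2)*11 mod 17) = 2 + 31*0 = 2.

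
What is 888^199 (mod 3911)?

1654

Compute successive squares:
888^1 ≡ 888 (mod 3911)
888^2 ≡ 888^2 = 788544 ≡ 2433 (mod 3911)
888^4 ≡ 2433^2 = 5919489 ≡ 2146 (mod 3911)
888^8 ≡ 2146^2 = 4605316 ≡ 2069 (mod 3911)
888^16 ≡ 2069^2 = 4280761 ≡ 2127 (mod 3911)
888^32 ≡ 2127^2 = 4524129 ≡ 3013 (mod 3911)
888^64 ≡ 3013^2 = 9078169 ≡ 738 (mod 3911)
888^128 ≡ 738^2 = 544644 ≡ 1015 (mod 3911)
888^199 = 888^128 * 888^64 * 888^4 * 888^2 * 888^1 ≡ 1015 * 738 * 2146 * 2433 * 888 (mod 3911).
Accumulate the product:
1015 * 738 = 749070 ≡ 2069
2069 * 2146 = 4440074 ≡ 1089
1089 * 2433 = 2649537 ≡ 1790
1790 * 888 = 1589520 ≡ 1654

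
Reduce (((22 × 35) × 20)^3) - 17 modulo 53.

6

22 × 35 = 770 ≡ 28 (mod 53)
28 × 20 = 560 ≡ 30 (mod 53)
(30)^3 ≡ 23 (mod 53)
23 - 17 = 6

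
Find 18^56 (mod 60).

56 in binary is 111000, i.e. 56 = 32 + 16 + 8.
18^1 ≡ 18 (mod 60)
18^2 ≡ 18^2 = 324 ≡ 24 (mod 60)
18^4 ≡ 24^2 = 576 ≡ 36 (mod 60)
18^8 ≡ 36^2 = 1296 ≡ 36 (mod 60)
18^16 ≡ 36^2 = 1296 ≡ 36 (mod 60)
18^32 ≡ 36^2 = 1296 ≡ 36 (mod 60)
18^56 = 18^32 · 18^16 · 18^8 ≡ 36 · 36 · 36 (mod 60).
Accumulate the product:
36 · 36 = 1296 ≡ 36
36 · 36 = 1296 ≡ 36

36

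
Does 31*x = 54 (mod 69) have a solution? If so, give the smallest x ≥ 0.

gcd(31, 69) = 1, so a unique solution mod 69 exists.
31⁻¹ ≡ 49 (mod 69).
x ≡ 49*54 ≡ 24 (mod 69).

24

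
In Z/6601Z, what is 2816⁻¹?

3917

Apply the Euclidean algorithm and back-substitute:
6601 = 2*2816 + 969
2816 = 2*969 + 878
969 = 1*878 + 91
878 = 9*91 + 59
91 = 1*59 + 32
59 = 1*32 + 27
32 = 1*27 + 5
27 = 5*5 + 2
5 = 2*2 + 1
2 = 2*1 + 0
gcd(2816, 6601) = 1, so the inverse exists.
Back-substitute for 1:
1 = 1*5 − 2*2
  = −2*27 + 11*5
  = 11*32 − 13*27
  = −13*59 + 24*32
  = 24*91 − 37*59
  = −37*878 + 357*91
  = 357*969 − 394*878
  = −394*2816 + 1145*969
  = 1145*6601 − 2684*2816
So 2816⁻¹ ≡ −2684 ≡ 3917 (mod 6601).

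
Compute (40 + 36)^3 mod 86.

32

40 + 36 = 76
(76)^3 ≡ 32 (mod 86)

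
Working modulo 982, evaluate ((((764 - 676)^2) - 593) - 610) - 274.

764 - 676 = 88
(88)^2 ≡ 870 (mod 982)
870 - 593 = 277
277 - 610 = -333 ≡ 649 (mod 982)
649 - 274 = 375

375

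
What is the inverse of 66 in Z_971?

Run the extended Euclidean algorithm:
971 = 14*66 + 47
66 = 1*47 + 19
47 = 2*19 + 9
19 = 2*9 + 1
9 = 9*1 + 0
gcd(66, 971) = 1, so the inverse exists.
Back-substitute for 1:
1 = 1*19 − 2*9
  = −2*47 + 5*19
  = 5*66 − 7*47
  = −7*971 + 103*66
So 66⁻¹ ≡ 103 (mod 971).

103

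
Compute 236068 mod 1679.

1008

236068 = 140×1679 + 1008, so 236068 ≡ 1008 (mod 1679).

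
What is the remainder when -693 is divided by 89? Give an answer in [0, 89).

19

-693 = -8*89 + 19, so -693 ≡ 19 (mod 89).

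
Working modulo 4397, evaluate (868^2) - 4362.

(868)^2 ≡ 1537 (mod 4397)
1537 - 4362 = -2825 ≡ 1572 (mod 4397)

1572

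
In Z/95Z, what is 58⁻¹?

95 = 1×58 + 37
58 = 1×37 + 21
37 = 1×21 + 16
21 = 1×16 + 5
16 = 3×5 + 1
5 = 5×1 + 0
gcd(58, 95) = 1, so the inverse exists.
Bézout: 1 = 11×95 − 18×58.
So 58⁻¹ ≡ −18 ≡ 77 (mod 95).

77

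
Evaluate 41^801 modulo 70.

41

801 in binary is 1100100001, i.e. 801 = 512 + 256 + 32 + 1.
41^1 ≡ 41 (mod 70)
41^2 ≡ 41^2 = 1681 ≡ 1 (mod 70)
41^4 ≡ 1^2 = 1 (mod 70)
41^8 ≡ 1^2 = 1 (mod 70)
41^16 ≡ 1^2 = 1 (mod 70)
41^32 ≡ 1^2 = 1 (mod 70)
41^64 ≡ 1^2 = 1 (mod 70)
41^128 ≡ 1^2 = 1 (mod 70)
41^256 ≡ 1^2 = 1 (mod 70)
41^512 ≡ 1^2 = 1 (mod 70)
41^801 = 41^512 × 41^256 × 41^32 × 41^1 ≡ 1 × 1 × 1 × 41 (mod 70).
Accumulate the product:
1 × 1 = 1
1 × 1 = 1
1 × 41 = 41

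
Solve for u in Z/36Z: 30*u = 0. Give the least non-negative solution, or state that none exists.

0

gcd(30, 36) = 6, and 6 | 0, so solutions exist.
Divide through by 6: 5*u ≡ 0 (mod 6).
5⁻¹ ≡ 5 (mod 6).
u ≡ 5*0 ≡ 0 (mod 6).
The smallest non-negative solution is u = 0.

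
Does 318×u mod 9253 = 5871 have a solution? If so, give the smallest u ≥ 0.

gcd(318, 9253) = 1, so a unique solution mod 9253 exists.
318⁻¹ ≡ 1193 (mod 9253).
u ≡ 1193×5871 ≡ 8835 (mod 9253).

8835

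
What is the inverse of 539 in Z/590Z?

509

590 = 1×539 + 51
539 = 10×51 + 29
51 = 1×29 + 22
29 = 1×22 + 7
22 = 3×7 + 1
7 = 7×1 + 0
gcd(539, 590) = 1, so the inverse exists.
Back-substitute for 1:
1 = 1×22 − 3×7
  = −3×29 + 4×22
  = 4×51 − 7×29
  = −7×539 + 74×51
  = 74×590 − 81×539
So 539⁻¹ ≡ −81 ≡ 509 (mod 590).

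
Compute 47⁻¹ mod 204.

191

By the extended Euclidean algorithm:
204 = 4*47 + 16
47 = 2*16 + 15
16 = 1*15 + 1
15 = 15*1 + 0
gcd(47, 204) = 1, so the inverse exists.
Back-substitute for 1:
1 = 1*16 − 1*15
  = −1*47 + 3*16
  = 3*204 − 13*47
So 47⁻¹ ≡ −13 ≡ 191 (mod 204).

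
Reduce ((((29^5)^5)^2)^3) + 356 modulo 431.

(29)^5 ≡ 290 (mod 431)
(290)^5 ≡ 165 (mod 431)
(165)^2 ≡ 72 (mod 431)
(72)^3 ≡ 2 (mod 431)
2 + 356 = 358

358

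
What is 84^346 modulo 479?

146

346 in binary is 101011010, i.e. 346 = 256 + 64 + 16 + 8 + 2.
84^1 ≡ 84 (mod 479)
84^2 ≡ 84^2 = 7056 ≡ 350 (mod 479)
84^4 ≡ 350^2 = 122500 ≡ 355 (mod 479)
84^8 ≡ 355^2 = 126025 ≡ 48 (mod 479)
84^16 ≡ 48^2 = 2304 ≡ 388 (mod 479)
84^32 ≡ 388^2 = 150544 ≡ 138 (mod 479)
84^64 ≡ 138^2 = 19044 ≡ 363 (mod 479)
84^128 ≡ 363^2 = 131769 ≡ 44 (mod 479)
84^256 ≡ 44^2 = 1936 ≡ 20 (mod 479)
84^346 = 84^256 * 84^64 * 84^16 * 84^8 * 84^2 ≡ 20 * 363 * 388 * 48 * 350 (mod 479).
Accumulate the product:
20 * 363 = 7260 ≡ 75
75 * 388 = 29100 ≡ 360
360 * 48 = 17280 ≡ 36
36 * 350 = 12600 ≡ 146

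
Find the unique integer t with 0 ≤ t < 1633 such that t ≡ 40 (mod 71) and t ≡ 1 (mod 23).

71⁻¹ mod 23: 71×12 ≡ 1 (mod 23), so 71⁻¹ ≡ 12.
t = 40 + 71×((1 − 40)×12 mod 23) = 40 + 71×15 = 1105.
Check: 1105 mod 71 = 40, 1105 mod 23 = 1. ✓

1105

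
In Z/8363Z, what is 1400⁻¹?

By the extended Euclidean algorithm:
8363 = 5×1400 + 1363
1400 = 1×1363 + 37
1363 = 36×37 + 31
37 = 1×31 + 6
31 = 5×6 + 1
6 = 6×1 + 0
gcd(1400, 8363) = 1, so the inverse exists.
Back-substitute for 1:
1 = 1×31 − 5×6
  = −5×37 + 6×31
  = 6×1363 − 221×37
  = −221×1400 + 227×1363
  = 227×8363 − 1356×1400
So 1400⁻¹ ≡ −1356 ≡ 7007 (mod 8363).

7007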